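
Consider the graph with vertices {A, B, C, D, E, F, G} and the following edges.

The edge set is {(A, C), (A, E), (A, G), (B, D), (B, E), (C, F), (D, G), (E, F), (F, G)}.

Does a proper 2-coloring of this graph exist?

The cycle B-E-F-G-D-B has odd length 5, so it cannot be 2-colored; at least 3 colors are needed.
So 2 colors are not enough.

No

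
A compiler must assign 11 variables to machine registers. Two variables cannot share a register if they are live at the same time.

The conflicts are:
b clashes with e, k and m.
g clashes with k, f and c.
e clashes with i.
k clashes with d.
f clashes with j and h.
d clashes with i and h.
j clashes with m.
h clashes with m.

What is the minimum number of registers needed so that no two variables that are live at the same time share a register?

3

The cycle i-d-k-b-e-i has odd length 5, so it cannot be 2-colored; at least 3 registers are needed.
3 registers suffice: register 1 → {k, j, i, h, c}; register 2 → {b, f, d}; register 3 → {g, e, m}. Each listed conflict is separated.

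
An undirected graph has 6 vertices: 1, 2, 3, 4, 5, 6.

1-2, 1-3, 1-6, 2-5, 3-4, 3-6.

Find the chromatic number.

3

1, 3, 6 are mutually adjacent, so at least 3 colors are needed.
3 colors suffice: color red → {1, 4, 5}; color blue → {2, 3}; color green → {6}. Every edge joins two different colors.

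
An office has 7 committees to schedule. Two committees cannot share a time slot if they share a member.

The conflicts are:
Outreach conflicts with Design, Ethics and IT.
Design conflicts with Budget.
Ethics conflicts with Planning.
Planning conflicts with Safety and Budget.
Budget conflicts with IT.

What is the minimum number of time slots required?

3

The cycle IT-Budget-Planning-Ethics-Outreach-IT has odd length 5, so it cannot be 2-colored; at least 3 time slots are needed.
3 time slots suffice: time slot 1 → {Outreach, Planning}; time slot 2 → {Ethics, Safety, Budget}; time slot 3 → {Design, IT}. Each listed conflict is separated.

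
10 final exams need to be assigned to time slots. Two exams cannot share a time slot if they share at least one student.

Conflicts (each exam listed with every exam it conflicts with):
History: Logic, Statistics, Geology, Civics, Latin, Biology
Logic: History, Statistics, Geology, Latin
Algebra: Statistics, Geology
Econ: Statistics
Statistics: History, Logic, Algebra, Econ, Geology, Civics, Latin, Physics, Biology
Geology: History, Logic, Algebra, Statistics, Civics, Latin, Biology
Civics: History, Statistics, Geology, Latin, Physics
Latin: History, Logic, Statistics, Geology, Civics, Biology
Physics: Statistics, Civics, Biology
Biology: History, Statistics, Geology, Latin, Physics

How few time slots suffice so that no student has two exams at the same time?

5

History, Logic, Statistics, Geology, Latin all conflict with each other, so at least 5 time slots are needed.
Using 5 time slots: History=3, Logic=5, Algebra=3, Econ=2, Statistics=1, Geology=2, Civics=5, Latin=4, Physics=2, Biology=5. Each listed conflict is separated.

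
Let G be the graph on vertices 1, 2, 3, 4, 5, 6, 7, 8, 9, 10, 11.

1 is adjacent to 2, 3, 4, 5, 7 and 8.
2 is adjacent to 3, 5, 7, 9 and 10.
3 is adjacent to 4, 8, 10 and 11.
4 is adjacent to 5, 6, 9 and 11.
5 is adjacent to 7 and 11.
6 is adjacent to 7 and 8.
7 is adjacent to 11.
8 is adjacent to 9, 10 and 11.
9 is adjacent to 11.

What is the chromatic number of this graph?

4

1, 2, 5, 7 form a clique, so at least 4 colors are needed.
4 colors suffice: color red → {1, 6, 10, 11}; color blue → {2, 4, 8}; color green → {3, 7, 9}; color yellow → {5}. Every edge joins two different colors.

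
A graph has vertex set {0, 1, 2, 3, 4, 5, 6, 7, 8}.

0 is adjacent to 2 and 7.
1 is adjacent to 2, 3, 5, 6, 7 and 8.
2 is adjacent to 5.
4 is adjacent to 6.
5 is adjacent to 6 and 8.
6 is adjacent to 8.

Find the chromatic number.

1, 5, 6, 8 form a clique, so at least 4 colors are needed.
4 colors suffice: color a → {0, 1, 4}; color b → {3, 5, 7}; color c → {2, 6}; color d → {8}. Every edge joins two different colors.

4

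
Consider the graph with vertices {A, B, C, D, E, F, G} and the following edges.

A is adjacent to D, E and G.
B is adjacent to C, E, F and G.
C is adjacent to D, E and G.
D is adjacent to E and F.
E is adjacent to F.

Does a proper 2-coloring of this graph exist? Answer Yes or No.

No

B, C, G are mutually adjacent, so at least 3 colors are needed.
So 2 colors are not enough.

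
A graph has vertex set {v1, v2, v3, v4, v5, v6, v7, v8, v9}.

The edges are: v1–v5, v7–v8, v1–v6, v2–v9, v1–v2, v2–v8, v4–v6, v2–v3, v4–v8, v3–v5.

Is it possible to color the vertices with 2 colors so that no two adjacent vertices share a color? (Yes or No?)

The cycle v1-v2-v8-v4-v6-v1 has odd length 5, so it cannot be 2-colored; at least 3 colors are needed.
So 2 colors are not enough.

No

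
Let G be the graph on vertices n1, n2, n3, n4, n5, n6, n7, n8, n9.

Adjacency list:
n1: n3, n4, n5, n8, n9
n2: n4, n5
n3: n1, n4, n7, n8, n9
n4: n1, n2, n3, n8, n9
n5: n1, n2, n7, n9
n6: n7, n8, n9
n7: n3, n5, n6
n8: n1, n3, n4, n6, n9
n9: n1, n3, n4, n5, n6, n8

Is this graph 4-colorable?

n1, n3, n4, n8, n9 form a clique, so at least 5 colors are needed.
So 4 colors are not enough.

No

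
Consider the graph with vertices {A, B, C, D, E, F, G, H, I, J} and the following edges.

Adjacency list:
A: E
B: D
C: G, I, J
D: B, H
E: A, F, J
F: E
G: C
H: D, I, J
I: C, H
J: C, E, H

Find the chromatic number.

2

E and F are adjacent, so at least 2 colors are needed.
A valid assignment using 2 colors: A=2, B=1, C=1, D=2, E=1, F=2, G=2, H=1, I=2, J=2. Each edge has distinct colors on its endpoints.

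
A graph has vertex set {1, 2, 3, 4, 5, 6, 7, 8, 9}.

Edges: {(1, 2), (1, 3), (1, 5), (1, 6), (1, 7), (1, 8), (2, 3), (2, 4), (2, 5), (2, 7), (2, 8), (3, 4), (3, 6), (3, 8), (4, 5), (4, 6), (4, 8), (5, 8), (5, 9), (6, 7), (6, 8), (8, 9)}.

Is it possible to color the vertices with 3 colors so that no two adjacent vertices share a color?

No

2, 4, 5, 8 are pairwise adjacent (a clique of size 4), so at least 4 colors are needed.
So 3 colors are not enough.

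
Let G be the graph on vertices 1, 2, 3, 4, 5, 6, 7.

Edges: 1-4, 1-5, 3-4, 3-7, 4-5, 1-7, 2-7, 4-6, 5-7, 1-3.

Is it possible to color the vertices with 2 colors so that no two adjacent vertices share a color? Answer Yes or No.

1, 5, 7 are pairwise adjacent, so at least 3 colors are needed.
So 2 colors are not enough.

No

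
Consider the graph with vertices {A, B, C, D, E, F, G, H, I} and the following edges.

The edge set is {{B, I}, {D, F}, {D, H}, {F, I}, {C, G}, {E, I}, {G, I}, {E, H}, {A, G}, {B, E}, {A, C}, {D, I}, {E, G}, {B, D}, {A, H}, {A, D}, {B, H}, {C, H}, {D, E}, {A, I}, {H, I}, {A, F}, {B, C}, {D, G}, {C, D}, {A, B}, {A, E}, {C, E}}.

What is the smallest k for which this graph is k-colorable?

6

A, B, D, E, H, I form a clique, so at least 6 colors are needed.
One proper 6-coloring: A=2, B=6, C=3, D=1, E=4, F=4, G=5, H=5, I=3. Each edge has distinct colors on its endpoints.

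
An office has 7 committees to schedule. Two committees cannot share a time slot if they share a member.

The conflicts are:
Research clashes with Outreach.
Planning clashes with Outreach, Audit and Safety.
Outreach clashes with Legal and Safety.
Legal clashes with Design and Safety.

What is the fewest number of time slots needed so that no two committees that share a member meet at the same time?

Outreach, Legal, Safety pairwise conflict, so at least 3 time slots are needed.
3 time slots suffice: time slot 1 → {Outreach, Design, Audit}; time slot 2 → {Research, Planning, Legal}; time slot 3 → {Safety}. No two conflicting committees share a time slot.

3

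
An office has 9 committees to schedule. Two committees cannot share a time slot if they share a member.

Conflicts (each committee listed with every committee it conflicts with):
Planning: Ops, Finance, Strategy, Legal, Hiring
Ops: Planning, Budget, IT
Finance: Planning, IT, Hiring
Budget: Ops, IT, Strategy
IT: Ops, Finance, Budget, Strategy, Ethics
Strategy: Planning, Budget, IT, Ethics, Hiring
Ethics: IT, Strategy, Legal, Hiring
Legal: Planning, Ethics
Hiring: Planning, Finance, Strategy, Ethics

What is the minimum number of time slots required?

Budget, IT, Strategy all conflict with each other, so at least 3 time slots are needed.
3 time slots suffice: Planning=1, Ops=3, Finance=3, Budget=1, IT=2, Strategy=3, Ethics=1, Legal=2, Hiring=2. Each listed conflict is separated.

3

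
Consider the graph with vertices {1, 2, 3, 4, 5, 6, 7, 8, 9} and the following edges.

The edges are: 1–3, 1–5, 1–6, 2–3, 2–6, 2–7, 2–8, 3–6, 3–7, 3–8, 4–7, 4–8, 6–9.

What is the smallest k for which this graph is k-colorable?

2, 3, 6 are pairwise adjacent, so at least 3 colors are needed.
3 colors suffice: color a → {3, 4, 5, 9}; color b → {1, 2}; color c → {6, 7, 8}. Every edge joins two different colors.

3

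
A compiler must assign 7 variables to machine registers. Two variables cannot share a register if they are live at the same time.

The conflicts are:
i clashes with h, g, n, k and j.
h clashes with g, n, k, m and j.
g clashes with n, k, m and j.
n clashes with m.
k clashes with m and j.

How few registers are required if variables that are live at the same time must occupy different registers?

5

i, h, g, k, j are mutually in conflict, so at least 5 registers are needed.
5 registers suffice: register 1 → {h}; register 2 → {g}; register 3 → {n, k}; register 4 → {i, m}; register 5 → {j}. Every pair that conflicts lands in different registers.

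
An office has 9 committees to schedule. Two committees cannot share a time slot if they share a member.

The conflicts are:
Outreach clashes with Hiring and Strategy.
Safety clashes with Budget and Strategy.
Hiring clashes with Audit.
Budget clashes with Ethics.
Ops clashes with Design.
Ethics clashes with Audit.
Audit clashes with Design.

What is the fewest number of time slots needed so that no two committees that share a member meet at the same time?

3

The cycle Strategy-Outreach-Hiring-Audit-Ethics-Budget-Safety-Strategy has odd length 7, so it cannot be 2-colored; at least 3 time slots are needed.
3 time slots suffice: time slot 1 → {Budget, Strategy, Ops, Audit}; time slot 2 → {Outreach, Safety, Ethics, Design}; time slot 3 → {Hiring}. No two conflicting committees share a time slot.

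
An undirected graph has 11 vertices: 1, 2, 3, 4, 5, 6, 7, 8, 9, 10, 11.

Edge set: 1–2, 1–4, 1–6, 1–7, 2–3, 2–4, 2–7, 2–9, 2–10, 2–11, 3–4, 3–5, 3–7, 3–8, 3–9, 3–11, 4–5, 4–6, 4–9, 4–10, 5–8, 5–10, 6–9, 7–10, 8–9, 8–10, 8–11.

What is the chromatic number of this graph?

2, 3, 4, 9 form a clique, so at least 4 colors are needed.
4 colors suffice: color a → {4, 7, 8}; color b → {1, 3, 10}; color c → {2, 5, 6}; color d → {9, 11}. No two adjacent vertices share a color.

4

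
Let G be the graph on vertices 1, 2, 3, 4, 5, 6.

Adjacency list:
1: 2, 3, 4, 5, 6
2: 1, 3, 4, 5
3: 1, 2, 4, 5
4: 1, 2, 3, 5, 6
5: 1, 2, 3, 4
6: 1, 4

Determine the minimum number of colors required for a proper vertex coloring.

1, 2, 3, 4, 5 are mutually adjacent (a clique of size 5), so at least 5 colors are needed.
A valid assignment using 5 colors: 1=a, 2=c, 3=d, 4=b, 5=e, 6=c. Each edge has distinct colors on its endpoints.

5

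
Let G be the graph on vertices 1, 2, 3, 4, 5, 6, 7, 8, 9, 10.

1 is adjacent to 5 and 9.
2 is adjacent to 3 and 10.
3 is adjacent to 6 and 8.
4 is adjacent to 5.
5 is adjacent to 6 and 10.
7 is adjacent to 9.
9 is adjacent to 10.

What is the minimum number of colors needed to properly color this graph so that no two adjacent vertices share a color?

The cycle 3-2-10-5-6-3 has odd length 5, so it cannot be 2-colored; at least 3 colors are needed.
3 colors suffice: color red → {3, 5, 9}; color blue → {1, 4, 6, 7, 8, 10}; color green → {2}. No two adjacent vertices share a color.

3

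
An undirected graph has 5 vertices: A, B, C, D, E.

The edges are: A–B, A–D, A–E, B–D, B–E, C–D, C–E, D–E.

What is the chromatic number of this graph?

A, B, D, E are mutually adjacent (a clique of size 4), so at least 4 colors are needed.
4 colors suffice: color 1 → {E}; color 2 → {D}; color 3 → {A, C}; color 4 → {B}. No two adjacent vertices share a color.

4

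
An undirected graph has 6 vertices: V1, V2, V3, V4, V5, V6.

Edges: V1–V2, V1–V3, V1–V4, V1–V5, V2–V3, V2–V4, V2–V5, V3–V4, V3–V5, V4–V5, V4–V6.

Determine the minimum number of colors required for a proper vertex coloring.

5

V1, V2, V3, V4, V5 are pairwise adjacent (a clique of size 5), so at least 5 colors are needed.
One proper 5-coloring: V1=5, V2=2, V3=4, V4=1, V5=3, V6=2. Every edge joins two different colors.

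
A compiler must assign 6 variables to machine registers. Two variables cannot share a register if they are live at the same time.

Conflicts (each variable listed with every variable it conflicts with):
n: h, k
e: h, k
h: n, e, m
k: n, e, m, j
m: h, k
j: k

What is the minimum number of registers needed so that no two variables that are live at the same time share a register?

2

k and m conflict, so at least 2 registers are needed.
2 registers suffice: n=2, e=2, h=1, k=1, m=2, j=2. No two conflicting variables share a register.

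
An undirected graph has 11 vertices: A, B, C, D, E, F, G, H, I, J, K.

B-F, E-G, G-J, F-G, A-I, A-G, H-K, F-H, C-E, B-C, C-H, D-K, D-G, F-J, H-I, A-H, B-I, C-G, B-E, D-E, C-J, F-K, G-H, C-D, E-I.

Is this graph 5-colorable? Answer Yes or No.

Yes

The chromatic number is 4. C, D, E, G are mutually adjacent (a clique of size 4), so at least 4 colors are needed.
4 colors suffice: color 1 → {B, G, K}; color 2 → {C, F, I}; color 3 → {E, H, J}; color 4 → {A, D}.
Since 5 ≥ 4, a proper 5-coloring certainly exists.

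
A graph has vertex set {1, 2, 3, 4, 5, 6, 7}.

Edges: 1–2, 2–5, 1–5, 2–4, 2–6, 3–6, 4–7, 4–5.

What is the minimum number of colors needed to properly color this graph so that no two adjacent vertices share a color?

2, 4, 5 form a triangle, so at least 3 colors are needed.
A valid assignment using 3 colors: 1=blue, 2=red, 3=red, 4=blue, 5=green, 6=blue, 7=red. No two adjacent vertices share a color.

3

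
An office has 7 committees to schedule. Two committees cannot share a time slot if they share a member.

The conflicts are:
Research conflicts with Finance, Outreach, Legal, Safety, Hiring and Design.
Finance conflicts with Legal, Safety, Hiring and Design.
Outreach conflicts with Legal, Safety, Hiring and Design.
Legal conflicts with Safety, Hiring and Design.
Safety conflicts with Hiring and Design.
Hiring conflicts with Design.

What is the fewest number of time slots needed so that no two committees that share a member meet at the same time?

6

Research, Finance, Legal, Safety, Hiring, Design are mutually in conflict, so at least 6 time slots are needed.
6 time slots suffice: time slot 1 → {Safety}; time slot 2 → {Legal}; time slot 3 → {Design}; time slot 4 → {Research}; time slot 5 → {Hiring}; time slot 6 → {Finance, Outreach}. Each listed conflict is separated.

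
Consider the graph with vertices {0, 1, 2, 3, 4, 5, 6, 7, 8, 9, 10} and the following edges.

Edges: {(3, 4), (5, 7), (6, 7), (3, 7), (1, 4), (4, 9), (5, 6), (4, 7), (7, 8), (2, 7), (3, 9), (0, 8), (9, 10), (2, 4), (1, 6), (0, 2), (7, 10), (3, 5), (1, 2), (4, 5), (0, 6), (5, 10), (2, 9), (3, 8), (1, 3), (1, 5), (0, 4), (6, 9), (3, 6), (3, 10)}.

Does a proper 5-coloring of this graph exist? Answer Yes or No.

Yes

The chromatic number is 4. 3, 4, 5, 7 are pairwise adjacent (a clique of size 4), so at least 4 colors are needed.
4 colors suffice: 0=blue, 1=blue, 2=red, 3=red, 4=green, 5=yellow, 6=green, 7=blue, 8=green, 9=blue, 10=green.
Since 5 ≥ 4, a proper 5-coloring certainly exists.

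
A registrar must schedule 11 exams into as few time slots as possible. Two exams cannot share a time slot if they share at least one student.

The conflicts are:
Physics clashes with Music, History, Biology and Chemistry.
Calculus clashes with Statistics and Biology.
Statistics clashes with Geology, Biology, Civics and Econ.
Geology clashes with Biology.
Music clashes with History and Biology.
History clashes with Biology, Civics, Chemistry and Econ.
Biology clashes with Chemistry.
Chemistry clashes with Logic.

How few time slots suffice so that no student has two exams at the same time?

4

Physics, Music, History, Biology are mutually in conflict, so at least 4 time slots are needed.
4 time slots suffice: Physics=3, Calculus=3, Statistics=2, Geology=3, Music=4, History=2, Biology=1, Civics=1, Chemistry=4, Logic=1, Econ=1. No two conflicting exams share a time slot.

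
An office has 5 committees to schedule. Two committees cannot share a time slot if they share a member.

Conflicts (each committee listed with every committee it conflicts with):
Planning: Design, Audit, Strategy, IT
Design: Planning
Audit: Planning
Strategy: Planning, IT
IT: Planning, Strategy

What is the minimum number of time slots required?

Planning, Strategy, IT are mutually in conflict, so at least 3 time slots are needed.
3 time slots suffice: Planning=1, Design=2, Audit=2, Strategy=3, IT=2. No two conflicting committees share a time slot.

3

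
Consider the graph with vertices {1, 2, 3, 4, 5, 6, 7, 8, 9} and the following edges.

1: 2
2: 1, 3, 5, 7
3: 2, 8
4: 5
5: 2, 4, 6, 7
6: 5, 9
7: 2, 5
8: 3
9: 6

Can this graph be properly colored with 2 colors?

2, 5, 7 are mutually adjacent, so at least 3 colors are needed.
So 2 colors are not enough.

No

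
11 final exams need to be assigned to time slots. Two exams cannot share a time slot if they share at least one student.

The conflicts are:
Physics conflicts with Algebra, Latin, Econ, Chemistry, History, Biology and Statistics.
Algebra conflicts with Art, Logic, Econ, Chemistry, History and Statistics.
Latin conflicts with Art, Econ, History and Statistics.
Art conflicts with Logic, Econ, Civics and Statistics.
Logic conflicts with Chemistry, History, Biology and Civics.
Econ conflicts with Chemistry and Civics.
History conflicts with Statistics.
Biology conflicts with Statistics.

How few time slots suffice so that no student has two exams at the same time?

Physics, Latin, History, Statistics all conflict with each other, so at least 4 time slots are needed.
4 time slots suffice: time slot 1 → {Physics, Logic}; time slot 2 → {Algebra, Latin, Biology, Civics}; time slot 3 → {Econ, Statistics}; time slot 4 → {Art, Chemistry, History}. Each listed conflict is separated.

4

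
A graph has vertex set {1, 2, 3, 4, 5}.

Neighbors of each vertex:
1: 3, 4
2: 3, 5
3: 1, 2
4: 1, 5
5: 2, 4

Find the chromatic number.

3

The cycle 4-5-2-3-1-4 has odd length 5, so it cannot be 2-colored; at least 3 colors are needed.
3 colors suffice: 1=blue, 2=red, 3=green, 4=red, 5=blue. Every edge joins two different colors.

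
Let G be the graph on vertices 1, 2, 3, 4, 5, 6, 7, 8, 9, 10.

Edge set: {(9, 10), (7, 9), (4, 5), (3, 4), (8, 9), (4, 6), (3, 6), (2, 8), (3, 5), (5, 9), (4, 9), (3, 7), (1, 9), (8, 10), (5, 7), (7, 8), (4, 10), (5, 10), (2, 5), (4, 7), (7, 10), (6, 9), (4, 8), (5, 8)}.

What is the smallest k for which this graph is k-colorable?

4, 5, 7, 8, 9, 10 are pairwise adjacent (a clique of size 6), so at least 6 colors are needed.
One proper 6-coloring: 1=b, 2=a, 3=a, 4=c, 5=b, 6=b, 7=e, 8=d, 9=a, 10=f. Every edge joins two different colors.

6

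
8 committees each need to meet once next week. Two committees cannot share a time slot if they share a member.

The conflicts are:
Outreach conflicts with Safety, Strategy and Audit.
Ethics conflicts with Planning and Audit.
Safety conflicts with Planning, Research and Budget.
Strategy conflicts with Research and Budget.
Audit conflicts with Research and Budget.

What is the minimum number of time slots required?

The cycle Planning-Safety-Outreach-Audit-Ethics-Planning has odd length 5, so it cannot be 2-colored; at least 3 time slots are needed.
3 time slots suffice: time slot 1 → {Safety, Strategy, Audit}; time slot 2 → {Outreach, Planning, Research, Budget}; time slot 3 → {Ethics}. Each listed conflict is separated.

3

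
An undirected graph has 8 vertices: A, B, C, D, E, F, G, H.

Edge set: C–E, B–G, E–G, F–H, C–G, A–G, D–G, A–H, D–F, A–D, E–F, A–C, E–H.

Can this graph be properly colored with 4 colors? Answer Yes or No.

The chromatic number is 3. E, F, H are pairwise adjacent, so at least 3 colors are needed.
3 colors suffice: A=blue, B=blue, C=green, D=green, E=blue, F=red, G=red, H=green.
Since 4 ≥ 3, a proper 4-coloring certainly exists.

Yes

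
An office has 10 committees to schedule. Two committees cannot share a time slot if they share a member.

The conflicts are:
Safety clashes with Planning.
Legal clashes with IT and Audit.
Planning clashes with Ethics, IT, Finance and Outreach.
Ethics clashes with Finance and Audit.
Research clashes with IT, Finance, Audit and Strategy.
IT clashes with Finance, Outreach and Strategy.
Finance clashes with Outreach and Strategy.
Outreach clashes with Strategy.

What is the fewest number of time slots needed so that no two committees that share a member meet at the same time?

Research, IT, Finance, Strategy pairwise conflict, so at least 4 time slots are needed.
4 time slots suffice: time slot 1 → {Safety, Finance, Audit}; time slot 2 → {Ethics, IT}; time slot 3 → {Legal, Planning, Strategy}; time slot 4 → {Research, Outreach}. Each listed conflict is separated.

4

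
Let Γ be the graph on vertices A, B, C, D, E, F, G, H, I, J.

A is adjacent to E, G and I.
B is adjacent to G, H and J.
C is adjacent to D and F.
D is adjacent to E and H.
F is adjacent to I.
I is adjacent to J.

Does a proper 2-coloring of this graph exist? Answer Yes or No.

The cycle J-I-A-G-B-J has odd length 5, so it cannot be 2-colored; at least 3 colors are needed.
So 2 colors are not enough.

No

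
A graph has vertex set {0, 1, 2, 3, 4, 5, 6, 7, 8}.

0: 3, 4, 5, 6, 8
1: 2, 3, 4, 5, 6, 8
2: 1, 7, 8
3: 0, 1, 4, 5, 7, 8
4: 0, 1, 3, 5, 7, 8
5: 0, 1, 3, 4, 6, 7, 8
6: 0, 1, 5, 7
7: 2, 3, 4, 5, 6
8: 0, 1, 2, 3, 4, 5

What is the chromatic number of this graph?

1, 3, 4, 5, 8 form a clique, so at least 5 colors are needed.
A valid assignment using 5 colors: 0=green, 1=green, 2=red, 3=purple, 4=blue, 5=red, 6=blue, 7=green, 8=yellow. Every edge joins two different colors.

5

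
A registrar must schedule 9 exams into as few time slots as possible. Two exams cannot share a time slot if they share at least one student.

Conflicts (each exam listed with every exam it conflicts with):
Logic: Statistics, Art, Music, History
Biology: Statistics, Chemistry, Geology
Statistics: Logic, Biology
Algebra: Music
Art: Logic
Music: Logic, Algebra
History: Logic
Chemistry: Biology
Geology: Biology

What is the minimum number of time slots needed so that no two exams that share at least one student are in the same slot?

Biology and Geology conflict, so at least 2 time slots are needed.
2 time slots suffice: Logic=1, Biology=1, Statistics=2, Algebra=1, Art=2, Music=2, History=2, Chemistry=2, Geology=2. No two conflicting exams share a time slot.

2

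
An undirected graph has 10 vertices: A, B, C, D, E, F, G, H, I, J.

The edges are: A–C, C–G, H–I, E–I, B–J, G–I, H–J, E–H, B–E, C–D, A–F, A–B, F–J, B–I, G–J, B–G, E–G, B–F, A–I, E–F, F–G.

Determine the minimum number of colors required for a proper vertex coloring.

4

B, E, G, I form a clique, so at least 4 colors are needed.
4 colors suffice: A=2, B=1, C=1, D=2, E=3, F=4, G=2, H=1, I=4, J=3. No two adjacent vertices share a color.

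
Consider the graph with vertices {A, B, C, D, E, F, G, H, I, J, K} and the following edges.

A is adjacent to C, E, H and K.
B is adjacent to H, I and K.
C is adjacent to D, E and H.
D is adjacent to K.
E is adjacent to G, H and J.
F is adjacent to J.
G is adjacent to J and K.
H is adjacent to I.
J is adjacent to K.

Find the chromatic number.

A, C, E, H are pairwise adjacent (a clique of size 4), so at least 4 colors are needed.
A valid assignment using 4 colors: A=yellow, B=blue, C=green, D=blue, E=blue, F=red, G=yellow, H=red, I=green, J=green, K=red. Every edge joins two different colors.

4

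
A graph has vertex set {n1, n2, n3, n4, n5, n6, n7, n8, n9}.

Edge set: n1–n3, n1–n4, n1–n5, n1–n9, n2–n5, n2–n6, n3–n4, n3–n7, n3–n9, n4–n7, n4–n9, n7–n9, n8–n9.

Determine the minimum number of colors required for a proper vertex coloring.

4

n1, n3, n4, n9 form a clique, so at least 4 colors are needed.
4 colors suffice: color red → {n2, n9}; color blue → {n4, n5, n6, n8}; color green → {n1, n7}; color yellow → {n3}. No two adjacent vertices share a color.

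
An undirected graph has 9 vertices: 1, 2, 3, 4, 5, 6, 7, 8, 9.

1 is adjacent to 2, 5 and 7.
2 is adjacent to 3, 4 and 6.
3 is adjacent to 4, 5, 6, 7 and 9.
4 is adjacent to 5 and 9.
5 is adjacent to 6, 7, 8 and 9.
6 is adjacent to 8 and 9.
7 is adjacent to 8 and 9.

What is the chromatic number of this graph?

4

3, 5, 6, 9 are mutually adjacent (a clique of size 4), so at least 4 colors are needed.
4 colors suffice: 1=b, 2=a, 3=b, 4=c, 5=a, 6=c, 7=c, 8=b, 9=d. Each edge has distinct colors on its endpoints.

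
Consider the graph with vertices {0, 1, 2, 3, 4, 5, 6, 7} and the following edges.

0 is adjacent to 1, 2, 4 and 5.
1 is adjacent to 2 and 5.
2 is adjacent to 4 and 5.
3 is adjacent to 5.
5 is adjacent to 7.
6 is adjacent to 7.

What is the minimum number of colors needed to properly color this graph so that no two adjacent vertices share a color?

0, 1, 2, 5 form a clique, so at least 4 colors are needed.
4 colors suffice: color red → {4, 5, 6}; color blue → {2, 3, 7}; color green → {0}; color yellow → {1}. Every edge joins two different colors.

4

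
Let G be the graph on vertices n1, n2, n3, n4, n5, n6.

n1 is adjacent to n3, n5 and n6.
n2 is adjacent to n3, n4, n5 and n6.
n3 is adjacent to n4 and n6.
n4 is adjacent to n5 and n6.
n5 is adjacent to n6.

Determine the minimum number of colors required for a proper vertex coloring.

4

n2, n3, n4, n6 form a clique, so at least 4 colors are needed.
4 colors suffice: color red → {n6}; color blue → {n3, n5}; color green → {n1, n4}; color yellow → {n2}. No two adjacent vertices share a color.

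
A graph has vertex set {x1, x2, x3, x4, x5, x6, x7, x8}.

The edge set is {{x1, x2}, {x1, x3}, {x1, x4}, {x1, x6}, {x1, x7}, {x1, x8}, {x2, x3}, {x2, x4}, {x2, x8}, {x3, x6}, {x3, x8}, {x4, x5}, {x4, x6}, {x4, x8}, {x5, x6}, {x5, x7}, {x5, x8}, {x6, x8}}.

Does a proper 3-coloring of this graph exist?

No

x1, x2, x4, x8 are mutually adjacent (a clique of size 4), so at least 4 colors are needed.
So 3 colors are not enough.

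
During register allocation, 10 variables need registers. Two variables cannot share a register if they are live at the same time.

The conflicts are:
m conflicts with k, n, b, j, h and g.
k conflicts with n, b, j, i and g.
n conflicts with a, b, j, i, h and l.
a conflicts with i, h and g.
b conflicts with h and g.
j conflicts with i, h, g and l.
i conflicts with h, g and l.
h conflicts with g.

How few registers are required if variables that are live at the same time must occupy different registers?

4

m, n, b, h all conflict with each other, so at least 4 registers are needed.
4 registers suffice: register 1 → {n, g}; register 2 → {k, h, l}; register 3 → {m, i}; register 4 → {a, b, j}. Each listed conflict is separated.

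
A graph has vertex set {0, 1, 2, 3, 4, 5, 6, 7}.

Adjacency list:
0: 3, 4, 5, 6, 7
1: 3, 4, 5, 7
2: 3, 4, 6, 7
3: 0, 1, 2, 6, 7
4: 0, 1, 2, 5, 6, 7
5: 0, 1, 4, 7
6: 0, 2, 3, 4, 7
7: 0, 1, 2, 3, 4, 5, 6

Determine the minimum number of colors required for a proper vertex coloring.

4

2, 4, 6, 7 form a clique, so at least 4 colors are needed.
A valid assignment using 4 colors: 0=green, 1=green, 2=green, 3=blue, 4=blue, 5=yellow, 6=yellow, 7=red. No two adjacent vertices share a color.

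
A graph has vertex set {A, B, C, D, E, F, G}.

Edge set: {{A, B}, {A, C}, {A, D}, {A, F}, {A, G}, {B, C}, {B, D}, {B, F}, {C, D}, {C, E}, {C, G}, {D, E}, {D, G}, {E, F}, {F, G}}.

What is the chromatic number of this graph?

A, C, D, G are pairwise adjacent (a clique of size 4), so at least 4 colors are needed.
4 colors suffice: color 1 → {A, E}; color 2 → {D, F}; color 3 → {C}; color 4 → {B, G}. Each edge has distinct colors on its endpoints.

4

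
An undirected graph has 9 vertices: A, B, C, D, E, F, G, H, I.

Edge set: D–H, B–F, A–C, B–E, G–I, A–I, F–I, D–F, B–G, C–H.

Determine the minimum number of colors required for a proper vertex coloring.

B and F are adjacent, so at least 2 colors are needed.
2 colors suffice: color 1 → {B, C, D, I}; color 2 → {A, E, F, G, H}. No two adjacent vertices share a color.

2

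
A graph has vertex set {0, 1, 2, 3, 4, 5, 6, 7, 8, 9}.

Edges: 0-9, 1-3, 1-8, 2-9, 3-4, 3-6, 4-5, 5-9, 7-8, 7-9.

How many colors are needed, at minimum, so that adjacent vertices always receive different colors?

The cycle 5-9-7-8-1-3-4-5 has odd length 7, so it cannot be 2-colored; at least 3 colors are needed.
3 colors suffice: color red → {3, 8, 9}; color blue → {0, 1, 2, 4, 6, 7}; color green → {5}. No two adjacent vertices share a color.

3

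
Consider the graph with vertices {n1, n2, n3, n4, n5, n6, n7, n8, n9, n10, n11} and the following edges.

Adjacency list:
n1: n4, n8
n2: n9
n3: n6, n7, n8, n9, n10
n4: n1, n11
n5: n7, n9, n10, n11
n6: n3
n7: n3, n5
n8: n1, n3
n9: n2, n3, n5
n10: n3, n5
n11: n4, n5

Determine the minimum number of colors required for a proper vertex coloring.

3

The cycle n4-n11-n5-n7-n3-n8-n1-n4 has odd length 7, so it cannot be 2-colored; at least 3 colors are needed.
3 colors suffice: n1=3, n2=1, n3=1, n4=1, n5=1, n6=2, n7=2, n8=2, n9=2, n10=2, n11=2. Every edge joins two different colors.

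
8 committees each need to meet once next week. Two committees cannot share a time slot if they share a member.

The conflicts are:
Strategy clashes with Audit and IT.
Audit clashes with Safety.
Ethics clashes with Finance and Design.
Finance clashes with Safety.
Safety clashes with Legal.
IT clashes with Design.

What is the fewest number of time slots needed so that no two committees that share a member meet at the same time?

3

The cycle Ethics-Design-IT-Strategy-Audit-Safety-Finance-Ethics has odd length 7, so it cannot be 2-colored; at least 3 time slots are needed.
3 time slots suffice: time slot 1 → {Strategy, Ethics, Safety}; time slot 2 → {Audit, Finance, IT, Legal}; time slot 3 → {Design}. Each listed conflict is separated.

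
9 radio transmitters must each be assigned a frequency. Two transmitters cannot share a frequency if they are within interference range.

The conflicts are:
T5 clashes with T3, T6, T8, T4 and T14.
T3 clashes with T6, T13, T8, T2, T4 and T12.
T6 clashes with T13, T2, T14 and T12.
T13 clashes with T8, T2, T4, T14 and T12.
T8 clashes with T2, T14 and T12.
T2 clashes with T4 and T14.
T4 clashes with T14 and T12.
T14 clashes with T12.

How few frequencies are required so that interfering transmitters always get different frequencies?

T13, T2, T4, T14 pairwise conflict, so at least 4 frequencies are needed.
4 frequencies suffice: frequency 1 → {T3, T14}; frequency 2 → {T5, T13}; frequency 3 → {T2, T12}; frequency 4 → {T6, T8, T4}. Each listed conflict is separated.

4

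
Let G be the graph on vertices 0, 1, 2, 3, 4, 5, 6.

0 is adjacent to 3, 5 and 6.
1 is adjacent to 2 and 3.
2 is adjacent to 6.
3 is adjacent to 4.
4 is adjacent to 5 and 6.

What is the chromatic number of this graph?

3

The cycle 1-3-4-6-2-1 has odd length 5, so it cannot be 2-colored; at least 3 colors are needed.
3 colors suffice: color a → {0, 2, 4}; color b → {3, 5, 6}; color c → {1}. No two adjacent vertices share a color.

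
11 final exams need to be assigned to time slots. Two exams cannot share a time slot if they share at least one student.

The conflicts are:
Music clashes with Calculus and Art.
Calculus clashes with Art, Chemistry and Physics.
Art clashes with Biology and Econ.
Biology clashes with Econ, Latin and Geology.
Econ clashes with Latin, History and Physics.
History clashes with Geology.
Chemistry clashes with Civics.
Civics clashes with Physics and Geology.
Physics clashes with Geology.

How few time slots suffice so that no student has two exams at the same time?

Music, Calculus, Art all conflict with each other, so at least 3 time slots are needed.
Using 3 time slots: Music=2, Calculus=1, Art=3, Biology=2, Econ=1, Latin=3, History=2, Chemistry=2, Civics=3, Physics=2, Geology=1. Every pair that conflicts lands in different time slots.

3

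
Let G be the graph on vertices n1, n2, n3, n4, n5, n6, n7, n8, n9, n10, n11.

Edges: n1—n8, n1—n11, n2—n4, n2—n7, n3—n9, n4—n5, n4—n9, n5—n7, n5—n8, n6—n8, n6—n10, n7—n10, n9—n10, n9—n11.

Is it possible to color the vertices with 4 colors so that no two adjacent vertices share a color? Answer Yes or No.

The chromatic number is 3. The cycle n6-n10-n7-n5-n8-n6 has odd length 5, so it cannot be 2-colored; at least 3 colors are needed.
3 colors suffice: n1=2, n2=3, n3=2, n4=2, n5=3, n6=3, n7=1, n8=1, n9=1, n10=2, n11=3.
Since 4 ≥ 3, a proper 4-coloring certainly exists.

Yes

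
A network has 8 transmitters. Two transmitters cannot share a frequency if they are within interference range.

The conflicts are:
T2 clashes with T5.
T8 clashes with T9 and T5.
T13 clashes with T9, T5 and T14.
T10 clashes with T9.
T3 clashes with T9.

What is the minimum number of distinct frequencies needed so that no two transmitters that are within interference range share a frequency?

T13 and T9 conflict, so at least 2 frequencies are needed.
Using 2 frequencies: T2=2, T8=2, T13=2, T10=2, T3=2, T9=1, T5=1, T14=1. No two conflicting transmitters share a frequency.

2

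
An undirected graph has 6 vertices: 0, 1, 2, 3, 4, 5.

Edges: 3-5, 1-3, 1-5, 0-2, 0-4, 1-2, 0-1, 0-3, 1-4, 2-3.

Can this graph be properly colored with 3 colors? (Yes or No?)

No

0, 1, 2, 3 form a clique, so at least 4 colors are needed.
So 3 colors are not enough.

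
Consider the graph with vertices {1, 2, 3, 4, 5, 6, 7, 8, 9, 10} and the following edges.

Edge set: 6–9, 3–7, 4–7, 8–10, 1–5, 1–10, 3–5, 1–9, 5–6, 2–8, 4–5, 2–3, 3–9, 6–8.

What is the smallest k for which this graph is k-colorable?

3

The cycle 3-5-6-8-2-3 has odd length 5, so it cannot be 2-colored; at least 3 colors are needed.
3 colors suffice: color a → {1, 3, 4, 6}; color b → {5, 7, 8, 9}; color c → {2, 10}. Every edge joins two different colors.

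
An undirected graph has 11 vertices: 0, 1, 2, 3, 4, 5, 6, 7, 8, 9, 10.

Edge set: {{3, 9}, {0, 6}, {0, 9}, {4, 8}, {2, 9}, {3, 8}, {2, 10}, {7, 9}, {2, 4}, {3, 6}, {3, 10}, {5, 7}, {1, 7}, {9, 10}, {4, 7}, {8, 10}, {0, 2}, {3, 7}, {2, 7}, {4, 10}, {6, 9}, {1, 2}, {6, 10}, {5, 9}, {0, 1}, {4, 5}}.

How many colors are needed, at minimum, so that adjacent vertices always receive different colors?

4

3, 6, 9, 10 are mutually adjacent (a clique of size 4), so at least 4 colors are needed.
4 colors suffice: color red → {1, 4, 9}; color blue → {0, 7, 10}; color green → {2, 3, 5}; color yellow → {6, 8}. Every edge joins two different colors.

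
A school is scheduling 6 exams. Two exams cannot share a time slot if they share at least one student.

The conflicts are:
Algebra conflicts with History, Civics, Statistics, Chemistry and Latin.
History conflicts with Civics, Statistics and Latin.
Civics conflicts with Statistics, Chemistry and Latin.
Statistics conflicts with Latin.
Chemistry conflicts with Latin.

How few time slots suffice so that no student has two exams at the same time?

Algebra, History, Civics, Statistics, Latin pairwise conflict, so at least 5 time slots are needed.
5 time slots suffice: time slot 1 → {Algebra}; time slot 2 → {Civics}; time slot 3 → {Latin}; time slot 4 → {History, Chemistry}; time slot 5 → {Statistics}. No two conflicting exams share a time slot.

5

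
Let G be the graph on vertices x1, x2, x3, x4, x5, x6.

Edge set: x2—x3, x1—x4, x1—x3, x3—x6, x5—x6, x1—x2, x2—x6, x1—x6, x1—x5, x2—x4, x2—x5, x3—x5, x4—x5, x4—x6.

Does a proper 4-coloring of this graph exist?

No

x1, x2, x4, x5, x6 are pairwise adjacent (a clique of size 5), so at least 5 colors are needed.
So 4 colors are not enough.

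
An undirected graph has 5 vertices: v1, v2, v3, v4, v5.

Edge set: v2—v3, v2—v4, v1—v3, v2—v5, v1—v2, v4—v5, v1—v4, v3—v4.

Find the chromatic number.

4

v1, v2, v3, v4 are mutually adjacent (a clique of size 4), so at least 4 colors are needed.
One proper 4-coloring: v1=4, v2=2, v3=3, v4=1, v5=3. No two adjacent vertices share a color.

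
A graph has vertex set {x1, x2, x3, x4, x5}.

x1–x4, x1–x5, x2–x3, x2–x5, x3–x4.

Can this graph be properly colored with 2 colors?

The cycle x5-x1-x4-x3-x2-x5 has odd length 5, so it cannot be 2-colored; at least 3 colors are needed.
So 2 colors are not enough.

No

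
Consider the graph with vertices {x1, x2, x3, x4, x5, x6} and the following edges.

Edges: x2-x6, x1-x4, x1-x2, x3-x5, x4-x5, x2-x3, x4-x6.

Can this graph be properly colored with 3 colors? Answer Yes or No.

Yes

The chromatic number is 3. The cycle x3-x5-x4-x6-x2-x3 has odd length 5, so it cannot be 2-colored; at least 3 colors are needed.
One proper 3-coloring: x1=B, x2=R, x3=G, x4=R, x5=B, x6=B.
That is already a proper 3-coloring.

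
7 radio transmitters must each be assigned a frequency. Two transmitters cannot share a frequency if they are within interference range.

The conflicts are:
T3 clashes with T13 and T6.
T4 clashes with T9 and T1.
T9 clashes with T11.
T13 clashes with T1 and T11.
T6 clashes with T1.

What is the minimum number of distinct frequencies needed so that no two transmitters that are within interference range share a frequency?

The cycle T11-T13-T1-T4-T9-T11 has odd length 5, so it cannot be 2-colored; at least 3 frequencies are needed.
3 frequencies suffice: frequency 1 → {T3, T1, T11}; frequency 2 → {T4, T13, T6}; frequency 3 → {T9}. Every pair that conflicts lands in different frequencies.

3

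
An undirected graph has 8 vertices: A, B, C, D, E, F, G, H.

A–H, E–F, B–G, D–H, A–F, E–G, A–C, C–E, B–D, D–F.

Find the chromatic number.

3

The cycle F-E-G-B-D-F has odd length 5, so it cannot be 2-colored; at least 3 colors are needed.
3 colors suffice: color 1 → {A, D, E}; color 2 → {C, F, G, H}; color 3 → {B}. No two adjacent vertices share a color.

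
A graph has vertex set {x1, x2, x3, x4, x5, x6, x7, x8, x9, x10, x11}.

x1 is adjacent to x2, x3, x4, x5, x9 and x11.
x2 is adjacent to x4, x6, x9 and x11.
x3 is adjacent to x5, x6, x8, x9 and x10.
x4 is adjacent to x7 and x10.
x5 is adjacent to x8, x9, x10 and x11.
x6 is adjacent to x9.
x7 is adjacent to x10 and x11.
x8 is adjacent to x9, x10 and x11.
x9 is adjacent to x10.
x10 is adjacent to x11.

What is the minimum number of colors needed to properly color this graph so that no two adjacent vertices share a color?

x3, x5, x8, x9, x10 are pairwise adjacent (a clique of size 5), so at least 5 colors are needed.
5 colors suffice: color red → {x4, x9, x11}; color blue → {x1, x6, x10}; color green → {x2, x5, x7}; color yellow → {x3}; color purple → {x8}. Each edge has distinct colors on its endpoints.

5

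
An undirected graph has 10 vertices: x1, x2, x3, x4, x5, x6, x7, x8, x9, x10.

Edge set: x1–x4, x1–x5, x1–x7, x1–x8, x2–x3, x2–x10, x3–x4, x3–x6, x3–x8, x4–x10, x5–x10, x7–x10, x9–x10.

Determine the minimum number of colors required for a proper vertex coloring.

2

x3 and x6 are adjacent, so at least 2 colors are needed.
2 colors suffice: color 1 → {x1, x3, x10}; color 2 → {x2, x4, x5, x6, x7, x8, x9}. Every edge joins two different colors.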